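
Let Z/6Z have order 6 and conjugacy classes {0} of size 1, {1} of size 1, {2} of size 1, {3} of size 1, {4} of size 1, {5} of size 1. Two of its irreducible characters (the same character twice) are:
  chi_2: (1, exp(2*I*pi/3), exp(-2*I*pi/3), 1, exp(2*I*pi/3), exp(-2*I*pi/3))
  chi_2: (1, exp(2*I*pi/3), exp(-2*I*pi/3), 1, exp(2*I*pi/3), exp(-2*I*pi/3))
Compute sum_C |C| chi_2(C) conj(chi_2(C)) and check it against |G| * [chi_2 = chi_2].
Sum = 6 = |G| = 6; so <chi_2, chi_2> = 1 (norm-1 confirms irreducibility).

Proof sketch: Compute term by term over conjugacy classes (|C| * chi_2(C) * conj(chi_2(C))):
  1*(1)*conj(1) + 1*(exp(2*I*pi/3))*conj(exp(2*I*pi/3)) + 1*(exp(-2*I*pi/3))*conj(exp(-2*I*pi/3)) + 1*(1)*conj(1) + 1*(exp(2*I*pi/3))*conj(exp(2*I*pi/3)) + 1*(exp(-2*I*pi/3))*conj(exp(-2*I*pi/3))
  = (1) + (1) + (1) + (1) + (1) + (1)
  = 6.
(Exp terms are combined using exp(i*s)*conj(exp(i*t)) = exp(i*(s-t)), and sums of them are collapsed using the identity that for every m > 1 the m distinct m-th roots of unity sum to 0, e.g. 1 + exp(2*I*pi/3) + exp(-2*I*pi/3) = 0.)
Dividing by |G| = 6 gives 6/6 = 1, matching the row-orthogonality relation <chi_2, chi_2> = [chi_2 = chi_2].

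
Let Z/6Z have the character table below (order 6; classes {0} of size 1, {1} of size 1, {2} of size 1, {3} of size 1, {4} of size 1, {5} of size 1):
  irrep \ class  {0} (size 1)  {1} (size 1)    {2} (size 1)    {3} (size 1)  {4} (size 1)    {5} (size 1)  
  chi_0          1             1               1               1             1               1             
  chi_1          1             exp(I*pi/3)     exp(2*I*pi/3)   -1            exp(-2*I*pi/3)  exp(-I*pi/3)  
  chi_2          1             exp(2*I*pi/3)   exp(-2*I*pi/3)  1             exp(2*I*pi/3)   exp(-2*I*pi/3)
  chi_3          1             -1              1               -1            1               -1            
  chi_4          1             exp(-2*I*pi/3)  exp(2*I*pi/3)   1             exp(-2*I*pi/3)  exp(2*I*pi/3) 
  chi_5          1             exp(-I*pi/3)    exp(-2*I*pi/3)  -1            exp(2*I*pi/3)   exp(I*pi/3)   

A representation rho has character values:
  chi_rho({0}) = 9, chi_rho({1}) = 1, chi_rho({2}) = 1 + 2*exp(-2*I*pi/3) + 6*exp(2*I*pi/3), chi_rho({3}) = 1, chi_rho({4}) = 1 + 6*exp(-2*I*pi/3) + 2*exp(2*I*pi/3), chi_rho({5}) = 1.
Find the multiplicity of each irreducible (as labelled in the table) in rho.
Multiplicities: chi_0: 1, chi_1: 3, chi_2: 1, chi_3: 0, chi_4: 3, chi_5: 1.

Argument: Use <chi_rho, chi> = (1/|G|) sum_C |C| * chi_rho(C) * conj(chi(C)) with |G| = 6 for each irreducible chi in the table:
  <chi_rho, chi_0> = (1/6)[1*(9)*conj(1) + 1*(1)*conj(1) + 1*(1 + 2*exp(-2*I*pi/3) + 6*exp(2*I*pi/3))*conj(1) + 1*(1)*conj(1) + 1*(1 + 6*exp(-2*I*pi/3) + 2*exp(2*I*pi/3))*conj(1) + 1*(1)*conj(1)]
      = (1/6)[(9) + (1) + (1 + 2*exp(-2*I*pi/3) + 6*exp(2*I*pi/3)) + (1) + (1 + 6*exp(-2*I*pi/3) + 2*exp(2*I*pi/3)) + (1)] = 6/6 = 1
  <chi_rho, chi_1> = (1/6)[1*(9)*conj(1) + 1*(1)*conj(exp(I*pi/3)) + 1*(1 + 2*exp(-2*I*pi/3) + 6*exp(2*I*pi/3))*conj(exp(2*I*pi/3)) + 1*(1)*conj(-1) + 1*(1 + 6*exp(-2*I*pi/3) + 2*exp(2*I*pi/3))*conj(exp(-2*I*pi/3)) + 1*(1)*conj(exp(-I*pi/3))]
      = (1/6)[(9) + (exp(-2*I*pi/3) + exp(-I*pi/3) + exp(I*pi/3)) + (6 + exp(-2*I*pi/3) + 2*exp(2*I*pi/3)) + (-1) + (6 + 2*exp(-2*I*pi/3) + exp(2*I*pi/3)) + (exp(-I*pi/3) + exp(2*I*pi/3) + exp(I*pi/3))] = 18/6 = 3
  <chi_rho, chi_2> = (1/6)[1*(9)*conj(1) + 1*(1)*conj(exp(2*I*pi/3)) + 1*(1 + 2*exp(-2*I*pi/3) + 6*exp(2*I*pi/3))*conj(exp(-2*I*pi/3)) + 1*(1)*conj(1) + 1*(1 + 6*exp(-2*I*pi/3) + 2*exp(2*I*pi/3))*conj(exp(2*I*pi/3)) + 1*(1)*conj(exp(-2*I*pi/3))]
      = (1/6)[(9) + (3*exp(-I*pi/3) + exp(-2*I*pi/3) + 3*exp(2*I*pi/3)) + (2 + 6*exp(-2*I*pi/3) + exp(2*I*pi/3)) + (1) + (2 + exp(-2*I*pi/3) + 6*exp(2*I*pi/3)) + (3*exp(-2*I*pi/3) + exp(2*I*pi/3) + 3*exp(I*pi/3))] = 6/6 = 1
  <chi_rho, chi_3> = (1/6)[1*(9)*conj(1) + 1*(1)*conj(-1) + 1*(1 + 2*exp(-2*I*pi/3) + 6*exp(2*I*pi/3))*conj(1) + 1*(1)*conj(-1) + 1*(1 + 6*exp(-2*I*pi/3) + 2*exp(2*I*pi/3))*conj(1) + 1*(1)*conj(-1)]
      = (1/6)[(9) + (-1) + (1 + 2*exp(-2*I*pi/3) + 6*exp(2*I*pi/3)) + (-1) + (1 + 6*exp(-2*I*pi/3) + 2*exp(2*I*pi/3)) + (-1)] = 0/6 = 0
  <chi_rho, chi_4> = (1/6)[1*(9)*conj(1) + 1*(1)*conj(exp(-2*I*pi/3)) + 1*(1 + 2*exp(-2*I*pi/3) + 6*exp(2*I*pi/3))*conj(exp(2*I*pi/3)) + 1*(1)*conj(1) + 1*(1 + 6*exp(-2*I*pi/3) + 2*exp(2*I*pi/3))*conj(exp(-2*I*pi/3)) + 1*(1)*conj(exp(2*I*pi/3))]
      = (1/6)[(9) + (exp(-2*I*pi/3) + exp(2*I*pi/3) + exp(I*pi/3)) + (6 + exp(-2*I*pi/3) + 2*exp(2*I*pi/3)) + (1) + (6 + 2*exp(-2*I*pi/3) + exp(2*I*pi/3)) + (exp(-2*I*pi/3) + exp(-I*pi/3) + exp(2*I*pi/3))] = 18/6 = 3
  <chi_rho, chi_5> = (1/6)[1*(9)*conj(1) + 1*(1)*conj(exp(-I*pi/3)) + 1*(1 + 2*exp(-2*I*pi/3) + 6*exp(2*I*pi/3))*conj(exp(-2*I*pi/3)) + 1*(1)*conj(-1) + 1*(1 + 6*exp(-2*I*pi/3) + 2*exp(2*I*pi/3))*conj(exp(2*I*pi/3)) + 1*(1)*conj(exp(I*pi/3))]
      = (1/6)[(9) + (3*exp(-I*pi/3) + exp(I*pi/3) + 3*exp(2*I*pi/3)) + (2 + 6*exp(-2*I*pi/3) + exp(2*I*pi/3)) + (-1) + (2 + exp(-2*I*pi/3) + 6*exp(2*I*pi/3)) + (3*exp(-2*I*pi/3) + exp(-I*pi/3) + 3*exp(I*pi/3))] = 6/6 = 1
(Exp terms are combined using exp(i*s)*conj(exp(i*t)) = exp(i*(s-t)), and sums of them are collapsed using the identity that for every m > 1 the m distinct m-th roots of unity sum to 0, e.g. 1 + exp(2*I*pi/3) + exp(-2*I*pi/3) = 0.)
Dimension check: dim(rho) = sum (mult * dim) = 1*1 + 3*1 + 1*1 + 0*1 + 3*1 + 1*1 = 9 = chi_rho(e) = 9.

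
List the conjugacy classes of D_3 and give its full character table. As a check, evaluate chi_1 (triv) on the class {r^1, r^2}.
Conjugacy classes: {e} of size 1, {r^1, r^2} of size 2, {s, sr, ..., sr^2} of size 3.
Character table:
  irrep \ class              {e} (size 1)  {r^1, r^2} (size 2)  {s, sr, ..., sr^2} (size 3)
  chi_1 (triv)               1             1                    1                          
  chi_2 (sign: r->1, s->-1)  1             1                    -1                         
  chi_3 (2d, j=1)            2             -1                   0                          

Spot check: chi_1 (triv) on {r^1, r^2} = 1.

Working: D_3 has order 2*3 = 6 with 3 conjugacy classes, hence 3 irreducibles. Sum of squared dims 1 + 1 + 4 = 6 = |G|. Linear characters come from the abelianisation; the 2-dimensional irreps have character r^k -> 2*cos(2*pi*j*k/3), reflections -> 0.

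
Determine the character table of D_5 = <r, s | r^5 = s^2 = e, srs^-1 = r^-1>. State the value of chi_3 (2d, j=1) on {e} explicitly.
Conjugacy classes: {e} of size 1, {r^1, r^4} of size 2, {r^2, r^3} of size 2, {s, sr, ..., sr^4} of size 5.
Character table:
  irrep \ class              {e} (size 1)  {r^1, r^4} (size 2)  {r^2, r^3} (size 2)  {s, sr, ..., sr^4} (size 5)
  chi_1 (triv)               1             1                    1                    1                          
  chi_2 (sign: r->1, s->-1)  1             1                    1                    -1                         
  chi_3 (2d, j=1)            2             -1/2 + sqrt(5)/2     -sqrt(5)/2 - 1/2     0                          
  chi_4 (2d, j=2)            2             -sqrt(5)/2 - 1/2     -1/2 + sqrt(5)/2     0                          

Spot check: chi_3 (2d, j=1) on {e} = 2.

Derivation: D_5 has order 2*5 = 10 with 4 conjugacy classes, hence 4 irreducibles. Sum of squared dims 1 + 1 + 4 + 4 = 10 = |G|. Linear characters come from the abelianisation; the 2-dimensional irreps have character r^k -> 2*cos(2*pi*j*k/5), reflections -> 0.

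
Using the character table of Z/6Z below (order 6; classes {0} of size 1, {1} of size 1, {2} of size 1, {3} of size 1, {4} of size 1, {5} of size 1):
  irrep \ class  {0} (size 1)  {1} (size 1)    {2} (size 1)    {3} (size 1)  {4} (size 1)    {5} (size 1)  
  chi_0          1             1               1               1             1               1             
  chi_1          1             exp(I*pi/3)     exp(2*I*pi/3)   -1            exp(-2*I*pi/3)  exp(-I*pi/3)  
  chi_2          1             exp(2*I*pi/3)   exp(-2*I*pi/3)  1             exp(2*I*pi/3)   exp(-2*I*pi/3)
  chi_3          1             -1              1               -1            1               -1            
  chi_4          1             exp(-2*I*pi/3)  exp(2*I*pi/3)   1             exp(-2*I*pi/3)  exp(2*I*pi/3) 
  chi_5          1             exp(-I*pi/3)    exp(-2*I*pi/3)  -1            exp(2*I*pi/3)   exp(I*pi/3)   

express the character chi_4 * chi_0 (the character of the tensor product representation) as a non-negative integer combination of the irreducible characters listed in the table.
chi_4 tensor chi_0 = chi_4 (all other irreducibles have multiplicity 0).

Argument: The character of a tensor product is the pointwise product (chi_4 * chi_0)(C) = chi_4(C) * chi_0(C):
  {0}: (1)*(1), {1}: (exp(-2*I*pi/3))*(1), {2}: (exp(2*I*pi/3))*(1), {3}: (1)*(1), {4}: (exp(-2*I*pi/3))*(1), {5}: (exp(2*I*pi/3))*(1)
so (chi_4 * chi_0) takes values
  {0} -> 1, {1} -> exp(-2*I*pi/3), {2} -> exp(2*I*pi/3), {3} -> 1, {4} -> exp(-2*I*pi/3), {5} -> exp(2*I*pi/3).
Now take the inner product of this character with each irreducible chi from the table, <chi_4*chi_0, chi> = (1/6) sum_C |C| (chi_4*chi_0)(C) conj(chi(C)):
  <chi_4*chi_0, chi_0> = (1/6)[1*(1)*conj(1) + 1*(exp(-2*I*pi/3))*conj(1) + 1*(exp(2*I*pi/3))*conj(1) + 1*(1)*conj(1) + 1*(exp(-2*I*pi/3))*conj(1) + 1*(exp(2*I*pi/3))*conj(1)]
      = (1/6)[(1) + (exp(-2*I*pi/3)) + (exp(2*I*pi/3)) + (1) + (exp(-2*I*pi/3)) + (exp(2*I*pi/3))] = 0/6 = 0
  <chi_4*chi_0, chi_1> = (1/6)[1*(1)*conj(1) + 1*(exp(-2*I*pi/3))*conj(exp(I*pi/3)) + 1*(exp(2*I*pi/3))*conj(exp(2*I*pi/3)) + 1*(1)*conj(-1) + 1*(exp(-2*I*pi/3))*conj(exp(-2*I*pi/3)) + 1*(exp(2*I*pi/3))*conj(exp(-I*pi/3))]
      = (1/6)[(1) + (-1) + (1) + (-1) + (1) + (-1)] = 0/6 = 0
  <chi_4*chi_0, chi_2> = (1/6)[1*(1)*conj(1) + 1*(exp(-2*I*pi/3))*conj(exp(2*I*pi/3)) + 1*(exp(2*I*pi/3))*conj(exp(-2*I*pi/3)) + 1*(1)*conj(1) + 1*(exp(-2*I*pi/3))*conj(exp(2*I*pi/3)) + 1*(exp(2*I*pi/3))*conj(exp(-2*I*pi/3))]
      = (1/6)[(1) + (exp(2*I*pi/3)) + (exp(-2*I*pi/3)) + (1) + (exp(2*I*pi/3)) + (exp(-2*I*pi/3))] = 0/6 = 0
  <chi_4*chi_0, chi_3> = (1/6)[1*(1)*conj(1) + 1*(exp(-2*I*pi/3))*conj(-1) + 1*(exp(2*I*pi/3))*conj(1) + 1*(1)*conj(-1) + 1*(exp(-2*I*pi/3))*conj(1) + 1*(exp(2*I*pi/3))*conj(-1)]
      = (1/6)[(1) + (-exp(-2*I*pi/3)) + (exp(2*I*pi/3)) + (-1) + (exp(-2*I*pi/3)) + (-exp(2*I*pi/3))] = 0/6 = 0
  <chi_4*chi_0, chi_4> = (1/6)[1*(1)*conj(1) + 1*(exp(-2*I*pi/3))*conj(exp(-2*I*pi/3)) + 1*(exp(2*I*pi/3))*conj(exp(2*I*pi/3)) + 1*(1)*conj(1) + 1*(exp(-2*I*pi/3))*conj(exp(-2*I*pi/3)) + 1*(exp(2*I*pi/3))*conj(exp(2*I*pi/3))]
      = (1/6)[(1) + (1) + (1) + (1) + (1) + (1)] = 6/6 = 1
  <chi_4*chi_0, chi_5> = (1/6)[1*(1)*conj(1) + 1*(exp(-2*I*pi/3))*conj(exp(-I*pi/3)) + 1*(exp(2*I*pi/3))*conj(exp(-2*I*pi/3)) + 1*(1)*conj(-1) + 1*(exp(-2*I*pi/3))*conj(exp(2*I*pi/3)) + 1*(exp(2*I*pi/3))*conj(exp(I*pi/3))]
      = (1/6)[(1) + (exp(-I*pi/3)) + (exp(-2*I*pi/3)) + (-1) + (exp(2*I*pi/3)) + (exp(I*pi/3))] = 0/6 = 0
(Exp terms are combined using exp(i*s)*conj(exp(i*t)) = exp(i*(s-t)), and sums of them are collapsed using the identity that for every m > 1 the m distinct m-th roots of unity sum to 0, e.g. 1 + exp(2*I*pi/3) + exp(-2*I*pi/3) = 0.)
Hence the multiplicities are chi_4: 1. Dimension check: dim(chi_4)*dim(chi_0) = 1*1 = 1 and sum (mult * dim) = 1*1 = 1.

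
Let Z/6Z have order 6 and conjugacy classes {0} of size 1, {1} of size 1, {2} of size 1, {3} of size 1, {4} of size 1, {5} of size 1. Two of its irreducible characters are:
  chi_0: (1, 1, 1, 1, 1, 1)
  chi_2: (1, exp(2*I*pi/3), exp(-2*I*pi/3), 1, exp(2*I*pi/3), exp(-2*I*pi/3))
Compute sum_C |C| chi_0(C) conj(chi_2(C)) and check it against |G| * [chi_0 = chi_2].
Sum = 0; so <chi_0, chi_2> = 0 (distinct irreducibles are orthogonal).

Explanation: Compute term by term over conjugacy classes (|C| * chi_0(C) * conj(chi_2(C))):
  1*(1)*conj(1) + 1*(1)*conj(exp(2*I*pi/3)) + 1*(1)*conj(exp(-2*I*pi/3)) + 1*(1)*conj(1) + 1*(1)*conj(exp(2*I*pi/3)) + 1*(1)*conj(exp(-2*I*pi/3))
  = (1) + (exp(-2*I*pi/3)) + (exp(2*I*pi/3)) + (1) + (exp(-2*I*pi/3)) + (exp(2*I*pi/3))
  = 0.
(Exp terms are combined using exp(i*s)*conj(exp(i*t)) = exp(i*(s-t)), and sums of them are collapsed using the identity that for every m > 1 the m distinct m-th roots of unity sum to 0, e.g. 1 + exp(2*I*pi/3) + exp(-2*I*pi/3) = 0.)
Dividing by |G| = 6 gives 0/6 = 0, matching the row-orthogonality relation <chi_0, chi_2> = [chi_0 = chi_2].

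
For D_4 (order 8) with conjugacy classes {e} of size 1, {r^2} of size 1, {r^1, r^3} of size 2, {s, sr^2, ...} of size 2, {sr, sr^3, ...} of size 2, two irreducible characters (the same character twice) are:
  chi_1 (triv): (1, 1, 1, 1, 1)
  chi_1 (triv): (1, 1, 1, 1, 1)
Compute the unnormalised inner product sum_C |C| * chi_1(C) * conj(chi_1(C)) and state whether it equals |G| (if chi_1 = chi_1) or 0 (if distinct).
Sum = 8 = |G| = 8; so <chi_1, chi_1> = 1 (norm-1 confirms irreducibility).

Explanation: Compute term by term over conjugacy classes (|C| * chi_1(C) * conj(chi_1(C))):
  1*(1)*conj(1) + 1*(1)*conj(1) + 2*(1)*conj(1) + 2*(1)*conj(1) + 2*(1)*conj(1)
  = (1) + (1) + (2) + (2) + (2)
  = 8.
Dividing by |G| = 8 gives 8/8 = 1, matching the row-orthogonality relation <chi_1, chi_1> = [chi_1 = chi_1].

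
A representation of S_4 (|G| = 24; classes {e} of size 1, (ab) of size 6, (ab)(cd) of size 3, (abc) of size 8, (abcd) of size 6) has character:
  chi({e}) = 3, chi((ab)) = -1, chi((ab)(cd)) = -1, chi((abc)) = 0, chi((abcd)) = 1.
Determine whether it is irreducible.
Irreducible: <chi, chi> = 1.

Derivation: <chi, chi> = (1/|G|) sum_C |C| * |chi(C)|^2 = (1/24)[1*|3|^2 + 6*|-1|^2 + 3*|-1|^2 + 8*|0|^2 + 6*|1|^2]
  = (1/24)[(9) + (6) + (3) + (0) + (6)] = 24/24 = 1.
A character is irreducible iff <chi, chi> = 1, so this representation is irreducible.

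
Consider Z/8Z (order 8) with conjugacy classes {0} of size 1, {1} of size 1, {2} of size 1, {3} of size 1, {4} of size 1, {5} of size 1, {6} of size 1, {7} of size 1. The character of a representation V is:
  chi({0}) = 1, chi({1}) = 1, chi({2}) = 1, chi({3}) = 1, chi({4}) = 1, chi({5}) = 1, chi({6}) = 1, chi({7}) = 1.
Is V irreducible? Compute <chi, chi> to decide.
Irreducible: <chi, chi> = 1.

Argument: <chi, chi> = (1/|G|) sum_C |C| * |chi(C)|^2 = (1/8)[1*|1|^2 + 1*|1|^2 + 1*|1|^2 + 1*|1|^2 + 1*|1|^2 + 1*|1|^2 + 1*|1|^2 + 1*|1|^2]
  = (1/8)[(1) + (1) + (1) + (1) + (1) + (1) + (1) + (1)] = 8/8 = 1.
(Exp terms are combined using exp(i*s)*conj(exp(i*t)) = exp(i*(s-t)), and sums of them are collapsed using the identity that for every m > 1 the m distinct m-th roots of unity sum to 0, e.g. 1 + exp(2*I*pi/3) + exp(-2*I*pi/3) = 0.)
A character is irreducible iff <chi, chi> = 1, so this representation is irreducible.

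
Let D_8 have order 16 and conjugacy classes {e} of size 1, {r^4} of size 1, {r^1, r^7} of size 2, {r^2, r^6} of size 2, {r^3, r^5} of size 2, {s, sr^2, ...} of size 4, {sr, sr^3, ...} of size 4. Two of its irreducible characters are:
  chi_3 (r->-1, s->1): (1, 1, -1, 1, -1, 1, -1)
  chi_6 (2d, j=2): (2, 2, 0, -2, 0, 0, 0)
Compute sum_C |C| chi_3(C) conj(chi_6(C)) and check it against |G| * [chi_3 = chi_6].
Sum = 0; so <chi_3, chi_6> = 0 (distinct irreducibles are orthogonal).

Proof sketch: Compute term by term over conjugacy classes (|C| * chi_3(C) * conj(chi_6(C))):
  1*(1)*conj(2) + 1*(1)*conj(2) + 2*(-1)*conj(0) + 2*(1)*conj(-2) + 2*(-1)*conj(0) + 4*(1)*conj(0) + 4*(-1)*conj(0)
  = (2) + (2) + (0) + (-4) + (0) + (0) + (0)
  = 0.
Dividing by |G| = 16 gives 0/16 = 0, matching the row-orthogonality relation <chi_3, chi_6> = [chi_3 = chi_6].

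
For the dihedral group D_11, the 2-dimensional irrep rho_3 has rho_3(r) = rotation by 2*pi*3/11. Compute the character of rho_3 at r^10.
chi_{rho_3}(r^10) = 2*cos(2*pi*3*10/11) = -2*cos(5*pi/11)

Reasoning: rho_3(r^10) is rotation by angle 2*pi*3*10/11, whose trace is 2*cos(2*pi*3*10/11) = -2*cos(5*pi/11).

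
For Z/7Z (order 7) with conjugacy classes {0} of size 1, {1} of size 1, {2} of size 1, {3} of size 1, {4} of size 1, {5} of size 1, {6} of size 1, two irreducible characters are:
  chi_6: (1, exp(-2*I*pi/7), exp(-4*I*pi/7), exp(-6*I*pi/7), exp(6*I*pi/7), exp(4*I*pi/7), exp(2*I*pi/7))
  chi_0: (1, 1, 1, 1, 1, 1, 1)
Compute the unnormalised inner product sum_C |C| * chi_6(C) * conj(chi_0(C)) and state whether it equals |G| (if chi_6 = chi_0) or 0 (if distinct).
Sum = 0; so <chi_6, chi_0> = 0 (distinct irreducibles are orthogonal).

Reasoning: Compute term by term over conjugacy classes (|C| * chi_6(C) * conj(chi_0(C))):
  1*(1)*conj(1) + 1*(exp(-2*I*pi/7))*conj(1) + 1*(exp(-4*I*pi/7))*conj(1) + 1*(exp(-6*I*pi/7))*conj(1) + 1*(exp(6*I*pi/7))*conj(1) + 1*(exp(4*I*pi/7))*conj(1) + 1*(exp(2*I*pi/7))*conj(1)
  = (1) + (exp(-2*I*pi/7)) + (exp(-4*I*pi/7)) + (exp(-6*I*pi/7)) + (exp(6*I*pi/7)) + (exp(4*I*pi/7)) + (exp(2*I*pi/7))
  = 0.
(Exp terms are combined using exp(i*s)*conj(exp(i*t)) = exp(i*(s-t)), and sums of them are collapsed using the identity that for every m > 1 the m distinct m-th roots of unity sum to 0, e.g. 1 + exp(2*I*pi/3) + exp(-2*I*pi/3) = 0.)
Dividing by |G| = 7 gives 0/7 = 0, matching the row-orthogonality relation <chi_6, chi_0> = [chi_6 = chi_0].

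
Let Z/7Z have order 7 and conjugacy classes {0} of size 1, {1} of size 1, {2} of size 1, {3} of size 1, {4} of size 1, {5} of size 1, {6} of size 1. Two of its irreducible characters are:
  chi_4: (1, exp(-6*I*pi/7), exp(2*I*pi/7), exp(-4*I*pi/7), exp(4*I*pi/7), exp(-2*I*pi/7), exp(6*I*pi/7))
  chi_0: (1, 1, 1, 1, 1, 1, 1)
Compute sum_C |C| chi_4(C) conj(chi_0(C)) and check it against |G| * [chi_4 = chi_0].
Sum = 0; so <chi_4, chi_0> = 0 (distinct irreducibles are orthogonal).

Reasoning: Compute term by term over conjugacy classes (|C| * chi_4(C) * conj(chi_0(C))):
  1*(1)*conj(1) + 1*(exp(-6*I*pi/7))*conj(1) + 1*(exp(2*I*pi/7))*conj(1) + 1*(exp(-4*I*pi/7))*conj(1) + 1*(exp(4*I*pi/7))*conj(1) + 1*(exp(-2*I*pi/7))*conj(1) + 1*(exp(6*I*pi/7))*conj(1)
  = (1) + (exp(-6*I*pi/7)) + (exp(2*I*pi/7)) + (exp(-4*I*pi/7)) + (exp(4*I*pi/7)) + (exp(-2*I*pi/7)) + (exp(6*I*pi/7))
  = 0.
(Exp terms are combined using exp(i*s)*conj(exp(i*t)) = exp(i*(s-t)), and sums of them are collapsed using the identity that for every m > 1 the m distinct m-th roots of unity sum to 0, e.g. 1 + exp(2*I*pi/3) + exp(-2*I*pi/3) = 0.)
Dividing by |G| = 7 gives 0/7 = 0, matching the row-orthogonality relation <chi_4, chi_0> = [chi_4 = chi_0].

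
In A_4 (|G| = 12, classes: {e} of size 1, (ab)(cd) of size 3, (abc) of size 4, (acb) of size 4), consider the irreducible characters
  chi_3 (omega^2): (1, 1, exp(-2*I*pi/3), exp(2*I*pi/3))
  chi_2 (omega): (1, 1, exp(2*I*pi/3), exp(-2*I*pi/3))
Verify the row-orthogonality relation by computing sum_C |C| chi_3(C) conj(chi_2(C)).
Sum = 0; so <chi_3, chi_2> = 0 (distinct irreducibles are orthogonal).

Explanation: Compute term by term over conjugacy classes (|C| * chi_3(C) * conj(chi_2(C))):
  1*(1)*conj(1) + 3*(1)*conj(1) + 4*(exp(-2*I*pi/3))*conj(exp(2*I*pi/3)) + 4*(exp(2*I*pi/3))*conj(exp(-2*I*pi/3))
  = (1) + (3) + (4*exp(2*I*pi/3)) + (4*exp(-2*I*pi/3))
  = 0.
(Exp terms are combined using exp(i*s)*conj(exp(i*t)) = exp(i*(s-t)), and sums of them are collapsed using the identity that for every m > 1 the m distinct m-th roots of unity sum to 0, e.g. 1 + exp(2*I*pi/3) + exp(-2*I*pi/3) = 0.)
Dividing by |G| = 12 gives 0/12 = 0, matching the row-orthogonality relation <chi_3, chi_2> = [chi_3 = chi_2].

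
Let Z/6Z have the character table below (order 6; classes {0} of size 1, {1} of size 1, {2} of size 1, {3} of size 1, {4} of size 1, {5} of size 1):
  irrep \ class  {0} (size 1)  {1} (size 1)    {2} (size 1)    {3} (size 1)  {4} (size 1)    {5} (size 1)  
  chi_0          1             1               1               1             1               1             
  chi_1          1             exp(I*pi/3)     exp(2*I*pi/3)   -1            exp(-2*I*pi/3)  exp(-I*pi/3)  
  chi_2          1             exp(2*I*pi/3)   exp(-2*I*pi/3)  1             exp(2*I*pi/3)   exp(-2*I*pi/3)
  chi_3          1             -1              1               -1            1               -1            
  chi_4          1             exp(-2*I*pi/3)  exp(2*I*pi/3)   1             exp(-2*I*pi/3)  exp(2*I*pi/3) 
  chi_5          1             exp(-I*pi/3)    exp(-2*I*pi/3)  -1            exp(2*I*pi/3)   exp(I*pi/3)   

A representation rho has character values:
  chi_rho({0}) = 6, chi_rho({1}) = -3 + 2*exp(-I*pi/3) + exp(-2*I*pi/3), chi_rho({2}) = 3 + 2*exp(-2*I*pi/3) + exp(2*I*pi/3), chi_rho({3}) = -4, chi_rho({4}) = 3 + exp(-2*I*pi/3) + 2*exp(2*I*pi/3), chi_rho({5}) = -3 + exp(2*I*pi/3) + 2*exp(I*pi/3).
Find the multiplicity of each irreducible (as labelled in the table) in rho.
Multiplicities: chi_0: 0, chi_1: 0, chi_2: 0, chi_3: 3, chi_4: 1, chi_5: 2.

Explanation: Use <chi_rho, chi> = (1/|G|) sum_C |C| * chi_rho(C) * conj(chi(C)) with |G| = 6 for each irreducible chi in the table:
  <chi_rho, chi_0> = (1/6)[1*(6)*conj(1) + 1*(-3 + 2*exp(-I*pi/3) + exp(-2*I*pi/3))*conj(1) + 1*(3 + 2*exp(-2*I*pi/3) + exp(2*I*pi/3))*conj(1) + 1*(-4)*conj(1) + 1*(3 + exp(-2*I*pi/3) + 2*exp(2*I*pi/3))*conj(1) + 1*(-3 + exp(2*I*pi/3) + 2*exp(I*pi/3))*conj(1)]
      = (1/6)[(6) + (-3 + 2*exp(-I*pi/3) + exp(-2*I*pi/3)) + (3 + 2*exp(-2*I*pi/3) + exp(2*I*pi/3)) + (-4) + (3 + exp(-2*I*pi/3) + 2*exp(2*I*pi/3)) + (-3 + exp(2*I*pi/3) + 2*exp(I*pi/3))] = 0/6 = 0
  <chi_rho, chi_1> = (1/6)[1*(6)*conj(1) + 1*(-3 + 2*exp(-I*pi/3) + exp(-2*I*pi/3))*conj(exp(I*pi/3)) + 1*(3 + 2*exp(-2*I*pi/3) + exp(2*I*pi/3))*conj(exp(2*I*pi/3)) + 1*(-4)*conj(-1) + 1*(3 + exp(-2*I*pi/3) + 2*exp(2*I*pi/3))*conj(exp(-2*I*pi/3)) + 1*(-3 + exp(2*I*pi/3) + 2*exp(I*pi/3))*conj(exp(-I*pi/3))]
      = (1/6)[(6) + (-1 + 2*exp(-2*I*pi/3) - 3*exp(-I*pi/3)) + (1 + 3*exp(-2*I*pi/3) + 2*exp(2*I*pi/3)) + (4) + (1 + 2*exp(-2*I*pi/3) + 3*exp(2*I*pi/3)) + (-1 - 3*exp(I*pi/3) + 2*exp(2*I*pi/3))] = 0/6 = 0
  <chi_rho, chi_2> = (1/6)[1*(6)*conj(1) + 1*(-3 + 2*exp(-I*pi/3) + exp(-2*I*pi/3))*conj(exp(2*I*pi/3)) + 1*(3 + 2*exp(-2*I*pi/3) + exp(2*I*pi/3))*conj(exp(-2*I*pi/3)) + 1*(-4)*conj(1) + 1*(3 + exp(-2*I*pi/3) + 2*exp(2*I*pi/3))*conj(exp(2*I*pi/3)) + 1*(-3 + exp(2*I*pi/3) + 2*exp(I*pi/3))*conj(exp(-2*I*pi/3))]
      = (1/6)[(6) + (-2 + exp(2*I*pi/3) - 3*exp(-2*I*pi/3)) + (2 + exp(-2*I*pi/3) + 3*exp(2*I*pi/3)) + (-4) + (2 + 3*exp(-2*I*pi/3) + exp(2*I*pi/3)) + (-2 - 3*exp(2*I*pi/3) + exp(-2*I*pi/3))] = 0/6 = 0
  <chi_rho, chi_3> = (1/6)[1*(6)*conj(1) + 1*(-3 + 2*exp(-I*pi/3) + exp(-2*I*pi/3))*conj(-1) + 1*(3 + 2*exp(-2*I*pi/3) + exp(2*I*pi/3))*conj(1) + 1*(-4)*conj(-1) + 1*(3 + exp(-2*I*pi/3) + 2*exp(2*I*pi/3))*conj(1) + 1*(-3 + exp(2*I*pi/3) + 2*exp(I*pi/3))*conj(-1)]
      = (1/6)[(6) + (3 - exp(-2*I*pi/3) - 2*exp(-I*pi/3)) + (3 + 2*exp(-2*I*pi/3) + exp(2*I*pi/3)) + (4) + (3 + exp(-2*I*pi/3) + 2*exp(2*I*pi/3)) + (3 - 2*exp(I*pi/3) - exp(2*I*pi/3))] = 18/6 = 3
  <chi_rho, chi_4> = (1/6)[1*(6)*conj(1) + 1*(-3 + 2*exp(-I*pi/3) + exp(-2*I*pi/3))*conj(exp(-2*I*pi/3)) + 1*(3 + 2*exp(-2*I*pi/3) + exp(2*I*pi/3))*conj(exp(2*I*pi/3)) + 1*(-4)*conj(1) + 1*(3 + exp(-2*I*pi/3) + 2*exp(2*I*pi/3))*conj(exp(-2*I*pi/3)) + 1*(-3 + exp(2*I*pi/3) + 2*exp(I*pi/3))*conj(exp(2*I*pi/3))]
      = (1/6)[(6) + (1 - 3*exp(2*I*pi/3) + 2*exp(I*pi/3)) + (1 + 3*exp(-2*I*pi/3) + 2*exp(2*I*pi/3)) + (-4) + (1 + 2*exp(-2*I*pi/3) + 3*exp(2*I*pi/3)) + (1 + 2*exp(-I*pi/3) - 3*exp(-2*I*pi/3))] = 6/6 = 1
  <chi_rho, chi_5> = (1/6)[1*(6)*conj(1) + 1*(-3 + 2*exp(-I*pi/3) + exp(-2*I*pi/3))*conj(exp(-I*pi/3)) + 1*(3 + 2*exp(-2*I*pi/3) + exp(2*I*pi/3))*conj(exp(-2*I*pi/3)) + 1*(-4)*conj(-1) + 1*(3 + exp(-2*I*pi/3) + 2*exp(2*I*pi/3))*conj(exp(2*I*pi/3)) + 1*(-3 + exp(2*I*pi/3) + 2*exp(I*pi/3))*conj(exp(I*pi/3))]
      = (1/6)[(6) + (2 - 3*exp(I*pi/3) + exp(-I*pi/3)) + (2 + exp(-2*I*pi/3) + 3*exp(2*I*pi/3)) + (4) + (2 + 3*exp(-2*I*pi/3) + exp(2*I*pi/3)) + (2 + exp(I*pi/3) - 3*exp(-I*pi/3))] = 12/6 = 2
(Exp terms are combined using exp(i*s)*conj(exp(i*t)) = exp(i*(s-t)), and sums of them are collapsed using the identity that for every m > 1 the m distinct m-th roots of unity sum to 0, e.g. 1 + exp(2*I*pi/3) + exp(-2*I*pi/3) = 0.)
Dimension check: dim(rho) = sum (mult * dim) = 0*1 + 0*1 + 0*1 + 3*1 + 1*1 + 2*1 = 6 = chi_rho(e) = 6.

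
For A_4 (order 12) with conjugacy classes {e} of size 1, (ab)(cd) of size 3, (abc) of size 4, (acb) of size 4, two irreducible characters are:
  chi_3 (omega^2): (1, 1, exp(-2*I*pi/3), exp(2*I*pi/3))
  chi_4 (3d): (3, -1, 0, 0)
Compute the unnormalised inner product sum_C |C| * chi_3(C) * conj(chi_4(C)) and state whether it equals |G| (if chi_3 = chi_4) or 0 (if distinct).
Sum = 0; so <chi_3, chi_4> = 0 (distinct irreducibles are orthogonal).

Proof sketch: Compute term by term over conjugacy classes (|C| * chi_3(C) * conj(chi_4(C))):
  1*(1)*conj(3) + 3*(1)*conj(-1) + 4*(exp(-2*I*pi/3))*conj(0) + 4*(exp(2*I*pi/3))*conj(0)
  = (3) + (-3) + (0) + (0)
  = 0.
(Exp terms are combined using exp(i*s)*conj(exp(i*t)) = exp(i*(s-t)), and sums of them are collapsed using the identity that for every m > 1 the m distinct m-th roots of unity sum to 0, e.g. 1 + exp(2*I*pi/3) + exp(-2*I*pi/3) = 0.)
Dividing by |G| = 12 gives 0/12 = 0, matching the row-orthogonality relation <chi_3, chi_4> = [chi_3 = chi_4].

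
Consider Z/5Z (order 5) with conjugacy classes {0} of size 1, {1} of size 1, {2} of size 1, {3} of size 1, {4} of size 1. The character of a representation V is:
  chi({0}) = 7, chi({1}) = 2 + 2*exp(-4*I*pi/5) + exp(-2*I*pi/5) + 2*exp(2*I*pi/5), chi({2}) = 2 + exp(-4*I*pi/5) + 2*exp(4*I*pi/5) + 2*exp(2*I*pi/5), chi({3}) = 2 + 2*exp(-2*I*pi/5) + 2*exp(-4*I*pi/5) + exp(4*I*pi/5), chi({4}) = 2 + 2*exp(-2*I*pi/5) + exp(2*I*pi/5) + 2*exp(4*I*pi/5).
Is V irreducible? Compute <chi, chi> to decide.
Not irreducible (reducible): <chi, chi> = 13 > 1.

Working: <chi, chi> = (1/|G|) sum_C |C| * |chi(C)|^2 = (1/5)[1*|7|^2 + 1*|2 + 2*exp(-4*I*pi/5) + exp(-2*I*pi/5) + 2*exp(2*I*pi/5)|^2 + 1*|2 + exp(-4*I*pi/5) + 2*exp(4*I*pi/5) + 2*exp(2*I*pi/5)|^2 + 1*|2 + 2*exp(-2*I*pi/5) + 2*exp(-4*I*pi/5) + exp(4*I*pi/5)|^2 + 1*|2 + 2*exp(-2*I*pi/5) + exp(2*I*pi/5) + 2*exp(4*I*pi/5)|^2]
  = (1/5)[(49) + (13 + 8*exp(-2*I*pi/5) + 10*exp(-4*I*pi/5) + 10*exp(4*I*pi/5) + 8*exp(2*I*pi/5)) + (13 + 10*exp(-2*I*pi/5) + 8*exp(-4*I*pi/5) + 8*exp(4*I*pi/5) + 10*exp(2*I*pi/5)) + (13 + 10*exp(-2*I*pi/5) + 8*exp(-4*I*pi/5) + 8*exp(4*I*pi/5) + 10*exp(2*I*pi/5)) + (13 + 8*exp(-2*I*pi/5) + 10*exp(-4*I*pi/5) + 10*exp(4*I*pi/5) + 8*exp(2*I*pi/5))] = 65/5 = 13.
(Exp terms are combined using exp(i*s)*conj(exp(i*t)) = exp(i*(s-t)), and sums of them are collapsed using the identity that for every m > 1 the m distinct m-th roots of unity sum to 0, e.g. 1 + exp(2*I*pi/3) + exp(-2*I*pi/3) = 0.)
A character is irreducible iff <chi, chi> = 1, so this representation is reducible.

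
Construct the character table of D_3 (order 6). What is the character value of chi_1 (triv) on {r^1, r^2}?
Conjugacy classes: {e} of size 1, {r^1, r^2} of size 2, {s, sr, ..., sr^2} of size 3.
Character table:
  irrep \ class              {e} (size 1)  {r^1, r^2} (size 2)  {s, sr, ..., sr^2} (size 3)
  chi_1 (triv)               1             1                    1                          
  chi_2 (sign: r->1, s->-1)  1             1                    -1                         
  chi_3 (2d, j=1)            2             -1                   0                          

Spot check: chi_1 (triv) on {r^1, r^2} = 1.

Derivation: D_3 has order 2*3 = 6 with 3 conjugacy classes, hence 3 irreducibles. Sum of squared dims 1 + 1 + 4 = 6 = |G|. Linear characters come from the abelianisation; the 2-dimensional irreps have character r^k -> 2*cos(2*pi*j*k/3), reflections -> 0.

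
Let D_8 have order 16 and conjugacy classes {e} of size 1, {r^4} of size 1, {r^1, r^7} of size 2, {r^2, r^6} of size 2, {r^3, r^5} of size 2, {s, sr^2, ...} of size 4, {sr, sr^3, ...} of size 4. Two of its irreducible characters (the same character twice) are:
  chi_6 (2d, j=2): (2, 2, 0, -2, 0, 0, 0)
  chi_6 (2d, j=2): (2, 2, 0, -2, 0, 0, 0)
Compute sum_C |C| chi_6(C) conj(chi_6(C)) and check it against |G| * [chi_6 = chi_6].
Sum = 16 = |G| = 16; so <chi_6, chi_6> = 1 (norm-1 confirms irreducibility).

Reasoning: Compute term by term over conjugacy classes (|C| * chi_6(C) * conj(chi_6(C))):
  1*(2)*conj(2) + 1*(2)*conj(2) + 2*(0)*conj(0) + 2*(-2)*conj(-2) + 2*(0)*conj(0) + 4*(0)*conj(0) + 4*(0)*conj(0)
  = (4) + (4) + (0) + (8) + (0) + (0) + (0)
  = 16.
Dividing by |G| = 16 gives 16/16 = 1, matching the row-orthogonality relation <chi_6, chi_6> = [chi_6 = chi_6].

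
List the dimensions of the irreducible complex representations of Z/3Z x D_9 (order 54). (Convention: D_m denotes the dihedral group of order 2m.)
Dimensions: 1, 1, 1, 1, 1, 1, 2, 2, 2, 2, 2, 2, 2, 2, 2, 2, 2, 2

Reasoning: There are 18 irreducibles (= number of conjugacy classes). Their dimensions d_i satisfy sum d_i^2 = |G| = 54: 1 + 1 + 1 + 1 + 1 + 1 + 4 + 4 + 4 + 4 + 4 + 4 + 4 + 4 + 4 + 4 + 4 + 4 = 54. (For the product with Z/3Z: each of the 3 1-dim characters of Z/3Z tensors with each irrep of D_9, giving 3 copies of each D_9-dimension.)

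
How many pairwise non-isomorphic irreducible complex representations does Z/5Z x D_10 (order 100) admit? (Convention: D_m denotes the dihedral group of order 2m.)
40

Explanation: The number of irreducible complex representations of a finite group equals its number of conjugacy classes. For a direct product, #classes(G x H) = #classes(G) * #classes(H). Z/5Z has 5 classes (abelian), D_10 has 8 classes, so 5 * 8 = 40, so Z/5Z x D_10 (order 100) has exactly 40 irreducible complex representations.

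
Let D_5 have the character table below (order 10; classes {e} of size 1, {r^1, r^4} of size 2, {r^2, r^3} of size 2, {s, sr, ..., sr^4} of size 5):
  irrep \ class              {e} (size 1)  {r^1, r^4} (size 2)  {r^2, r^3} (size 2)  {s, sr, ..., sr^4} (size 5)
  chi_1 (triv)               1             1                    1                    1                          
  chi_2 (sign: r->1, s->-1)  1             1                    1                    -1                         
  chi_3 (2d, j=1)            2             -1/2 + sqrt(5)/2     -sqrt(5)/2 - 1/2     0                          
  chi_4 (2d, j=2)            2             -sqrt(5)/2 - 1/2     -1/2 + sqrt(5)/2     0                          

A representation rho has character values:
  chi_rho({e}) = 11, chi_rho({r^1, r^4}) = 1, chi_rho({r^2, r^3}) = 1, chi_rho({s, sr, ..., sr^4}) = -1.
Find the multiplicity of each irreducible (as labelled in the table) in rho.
Multiplicities: chi_1: 1, chi_2: 2, chi_3: 2, chi_4: 2.

Proof sketch: Use <chi_rho, chi> = (1/|G|) sum_C |C| * chi_rho(C) * conj(chi(C)) with |G| = 10 for each irreducible chi in the table:
  <chi_rho, chi_1> = (1/10)[1*(11)*conj(1) + 2*(1)*conj(1) + 2*(1)*conj(1) + 5*(-1)*conj(1)]
      = (1/10)[(11) + (2) + (2) + (-5)] = 10/10 = 1
  <chi_rho, chi_2> = (1/10)[1*(11)*conj(1) + 2*(1)*conj(1) + 2*(1)*conj(1) + 5*(-1)*conj(-1)]
      = (1/10)[(11) + (2) + (2) + (5)] = 20/10 = 2
  <chi_rho, chi_3> = (1/10)[1*(11)*conj(2) + 2*(1)*conj(-1/2 + sqrt(5)/2) + 2*(1)*conj(-sqrt(5)/2 - 1/2) + 5*(-1)*conj(0)]
      = (1/10)[(22) + (-1 + sqrt(5)) + (-sqrt(5) - 1) + (0)] = 20/10 = 2
  <chi_rho, chi_4> = (1/10)[1*(11)*conj(2) + 2*(1)*conj(-sqrt(5)/2 - 1/2) + 2*(1)*conj(-1/2 + sqrt(5)/2) + 5*(-1)*conj(0)]
      = (1/10)[(22) + (-sqrt(5) - 1) + (-1 + sqrt(5)) + (0)] = 20/10 = 2
Dimension check: dim(rho) = sum (mult * dim) = 1*1 + 2*1 + 2*2 + 2*2 = 11 = chi_rho(e) = 11.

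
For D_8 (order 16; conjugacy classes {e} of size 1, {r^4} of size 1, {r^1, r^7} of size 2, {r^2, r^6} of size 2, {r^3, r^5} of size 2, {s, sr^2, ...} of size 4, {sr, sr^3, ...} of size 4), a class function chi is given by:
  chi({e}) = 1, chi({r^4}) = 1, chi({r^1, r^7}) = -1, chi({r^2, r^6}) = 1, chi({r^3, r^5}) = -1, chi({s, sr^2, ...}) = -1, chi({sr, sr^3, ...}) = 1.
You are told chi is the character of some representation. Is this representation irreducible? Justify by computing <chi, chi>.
Irreducible: <chi, chi> = 1.

<chi, chi> = (1/|G|) sum_C |C| * |chi(C)|^2 = (1/16)[1*|1|^2 + 1*|1|^2 + 2*|-1|^2 + 2*|1|^2 + 2*|-1|^2 + 4*|-1|^2 + 4*|1|^2]
  = (1/16)[(1) + (1) + (2) + (2) + (2) + (4) + (4)] = 16/16 = 1.
A character is irreducible iff <chi, chi> = 1, so this representation is irreducible.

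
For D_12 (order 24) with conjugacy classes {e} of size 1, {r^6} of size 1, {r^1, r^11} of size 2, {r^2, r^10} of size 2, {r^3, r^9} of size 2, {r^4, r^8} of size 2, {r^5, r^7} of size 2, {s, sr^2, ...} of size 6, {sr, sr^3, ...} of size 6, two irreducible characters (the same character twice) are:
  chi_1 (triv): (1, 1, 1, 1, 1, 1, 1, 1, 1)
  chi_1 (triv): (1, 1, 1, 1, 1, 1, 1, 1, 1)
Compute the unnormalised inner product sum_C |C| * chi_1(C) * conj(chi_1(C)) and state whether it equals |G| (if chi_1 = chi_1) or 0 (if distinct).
Sum = 24 = |G| = 24; so <chi_1, chi_1> = 1 (norm-1 confirms irreducibility).

Why: Compute term by term over conjugacy classes (|C| * chi_1(C) * conj(chi_1(C))):
  1*(1)*conj(1) + 1*(1)*conj(1) + 2*(1)*conj(1) + 2*(1)*conj(1) + 2*(1)*conj(1) + 2*(1)*conj(1) + 2*(1)*conj(1) + 6*(1)*conj(1) + 6*(1)*conj(1)
  = (1) + (1) + (2) + (2) + (2) + (2) + (2) + (6) + (6)
  = 24.
Dividing by |G| = 24 gives 24/24 = 1, matching the row-orthogonality relation <chi_1, chi_1> = [chi_1 = chi_1].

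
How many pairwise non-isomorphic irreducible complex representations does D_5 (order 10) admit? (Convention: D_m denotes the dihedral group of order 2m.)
4

The number of irreducible complex representations of a finite group equals its number of conjugacy classes. D_5 has 4 conjugacy classes ((n+3)/2 for n odd), so D_5 (order 10) has exactly 4 irreducible complex representations.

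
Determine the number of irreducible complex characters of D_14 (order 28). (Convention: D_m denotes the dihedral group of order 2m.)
10

Reasoning: The number of irreducible complex representations of a finite group equals its number of conjugacy classes. D_14 has 10 conjugacy classes (n/2 + 3 for n even), so D_14 (order 28) has exactly 10 irreducible complex representations.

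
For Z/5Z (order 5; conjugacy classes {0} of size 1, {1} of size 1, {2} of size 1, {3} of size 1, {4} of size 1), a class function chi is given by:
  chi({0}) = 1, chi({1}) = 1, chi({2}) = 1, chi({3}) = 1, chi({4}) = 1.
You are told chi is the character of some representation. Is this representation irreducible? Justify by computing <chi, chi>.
Irreducible: <chi, chi> = 1.

<chi, chi> = (1/|G|) sum_C |C| * |chi(C)|^2 = (1/5)[1*|1|^2 + 1*|1|^2 + 1*|1|^2 + 1*|1|^2 + 1*|1|^2]
  = (1/5)[(1) + (1) + (1) + (1) + (1)] = 5/5 = 1.
(Exp terms are combined using exp(i*s)*conj(exp(i*t)) = exp(i*(s-t)), and sums of them are collapsed using the identity that for every m > 1 the m distinct m-th roots of unity sum to 0, e.g. 1 + exp(2*I*pi/3) + exp(-2*I*pi/3) = 0.)
A character is irreducible iff <chi, chi> = 1, so this representation is irreducible.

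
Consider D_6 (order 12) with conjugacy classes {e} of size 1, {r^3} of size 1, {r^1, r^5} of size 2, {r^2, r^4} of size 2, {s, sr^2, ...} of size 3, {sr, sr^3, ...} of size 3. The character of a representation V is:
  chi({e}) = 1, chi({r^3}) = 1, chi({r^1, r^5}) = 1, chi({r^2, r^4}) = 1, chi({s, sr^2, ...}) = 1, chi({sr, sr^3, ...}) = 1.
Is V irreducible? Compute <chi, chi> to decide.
Irreducible: <chi, chi> = 1.

Justification: <chi, chi> = (1/|G|) sum_C |C| * |chi(C)|^2 = (1/12)[1*|1|^2 + 1*|1|^2 + 2*|1|^2 + 2*|1|^2 + 3*|1|^2 + 3*|1|^2]
  = (1/12)[(1) + (1) + (2) + (2) + (3) + (3)] = 12/12 = 1.
A character is irreducible iff <chi, chi> = 1, so this representation is irreducible.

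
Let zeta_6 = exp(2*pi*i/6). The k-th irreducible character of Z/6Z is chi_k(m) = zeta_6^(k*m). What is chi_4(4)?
chi_4(4) = zeta_6^16 = exp(-2*I*pi/3)

Derivation: chi_4(4) = zeta_6^(4*4) = zeta_6^16. Since zeta_6^6 = 1, this equals zeta_6^4 = exp(2*pi*i*4/6) = exp(-2*I*pi/3).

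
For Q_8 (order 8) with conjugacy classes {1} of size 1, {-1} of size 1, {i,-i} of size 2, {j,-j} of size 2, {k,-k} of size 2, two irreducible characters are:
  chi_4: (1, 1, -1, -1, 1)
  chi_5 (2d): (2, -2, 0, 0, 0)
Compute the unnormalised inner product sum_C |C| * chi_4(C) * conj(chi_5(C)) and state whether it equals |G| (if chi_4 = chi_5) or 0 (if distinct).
Sum = 0; so <chi_4, chi_5> = 0 (distinct irreducibles are orthogonal).

Why: Compute term by term over conjugacy classes (|C| * chi_4(C) * conj(chi_5(C))):
  1*(1)*conj(2) + 1*(1)*conj(-2) + 2*(-1)*conj(0) + 2*(-1)*conj(0) + 2*(1)*conj(0)
  = (2) + (-2) + (0) + (0) + (0)
  = 0.
Dividing by |G| = 8 gives 0/8 = 0, matching the row-orthogonality relation <chi_4, chi_5> = [chi_4 = chi_5].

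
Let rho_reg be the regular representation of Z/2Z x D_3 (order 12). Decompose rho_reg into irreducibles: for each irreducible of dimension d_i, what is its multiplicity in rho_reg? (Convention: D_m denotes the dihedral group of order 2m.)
Each irreducible V_i of dimension d_i appears with multiplicity d_i, i.e. rho_reg = (direct sum over all irreducibles V_i) d_i V_i. The irreducible dimensions for Z/2Z x D_3 are 1, 1, 1, 1, 2, 2: 4 irreducibles of dimension 1, each with multiplicity 1; 2 irreducibles of dimension 2, each with multiplicity 2. Total dimension 4*1*1 + 2*2*2 = 12 = |G|.

Argument: General theorem: in the regular representation of a finite group G, each irreducible appears with multiplicity equal to its dimension. Check: dim(rho_reg) = sum d_i^2 = 1 + 1 + 1 + 1 + 4 + 4 = 12 = |G|.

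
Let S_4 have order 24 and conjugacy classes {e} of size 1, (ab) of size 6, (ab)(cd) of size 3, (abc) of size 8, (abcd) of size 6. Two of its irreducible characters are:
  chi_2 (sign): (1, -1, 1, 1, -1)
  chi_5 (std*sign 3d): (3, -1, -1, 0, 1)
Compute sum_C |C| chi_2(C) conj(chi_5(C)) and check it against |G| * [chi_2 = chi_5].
Sum = 0; so <chi_2, chi_5> = 0 (distinct irreducibles are orthogonal).

Argument: Compute term by term over conjugacy classes (|C| * chi_2(C) * conj(chi_5(C))):
  1*(1)*conj(3) + 6*(-1)*conj(-1) + 3*(1)*conj(-1) + 8*(1)*conj(0) + 6*(-1)*conj(1)
  = (3) + (6) + (-3) + (0) + (-6)
  = 0.
Dividing by |G| = 24 gives 0/24 = 0, matching the row-orthogonality relation <chi_2, chi_5> = [chi_2 = chi_5].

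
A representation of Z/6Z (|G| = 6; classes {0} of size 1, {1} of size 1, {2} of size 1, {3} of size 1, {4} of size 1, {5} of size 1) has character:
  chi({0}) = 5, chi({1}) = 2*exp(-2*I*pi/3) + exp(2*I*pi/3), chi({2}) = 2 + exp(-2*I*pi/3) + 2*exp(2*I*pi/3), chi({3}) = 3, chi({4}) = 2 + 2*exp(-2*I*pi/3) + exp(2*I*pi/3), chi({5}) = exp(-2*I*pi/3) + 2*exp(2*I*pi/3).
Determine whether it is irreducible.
Not irreducible (reducible): <chi, chi> = 7 > 1.

<chi, chi> = (1/|G|) sum_C |C| * |chi(C)|^2 = (1/6)[1*|5|^2 + 1*|2*exp(-2*I*pi/3) + exp(2*I*pi/3)|^2 + 1*|2 + exp(-2*I*pi/3) + 2*exp(2*I*pi/3)|^2 + 1*|3|^2 + 1*|2 + 2*exp(-2*I*pi/3) + exp(2*I*pi/3)|^2 + 1*|exp(-2*I*pi/3) + 2*exp(2*I*pi/3)|^2]
  = (1/6)[(25) + (3) + (1) + (9) + (1) + (3)] = 42/6 = 7.
(Exp terms are combined using exp(i*s)*conj(exp(i*t)) = exp(i*(s-t)), and sums of them are collapsed using the identity that for every m > 1 the m distinct m-th roots of unity sum to 0, e.g. 1 + exp(2*I*pi/3) + exp(-2*I*pi/3) = 0.)
A character is irreducible iff <chi, chi> = 1, so this representation is reducible.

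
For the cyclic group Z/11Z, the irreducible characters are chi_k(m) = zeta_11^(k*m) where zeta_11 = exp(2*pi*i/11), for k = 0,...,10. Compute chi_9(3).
chi_9(3) = zeta_11^27 = exp(10*I*pi/11)

Why: chi_9(3) = zeta_11^(9*3) = zeta_11^27. Since zeta_11^11 = 1, this equals zeta_11^5 = exp(2*pi*i*5/11) = exp(10*I*pi/11).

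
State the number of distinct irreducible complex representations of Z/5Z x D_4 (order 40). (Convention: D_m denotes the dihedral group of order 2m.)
25

Reasoning: The number of irreducible complex representations of a finite group equals its number of conjugacy classes. For a direct product, #classes(G x H) = #classes(G) * #classes(H). Z/5Z has 5 classes (abelian), D_4 has 5 classes, so 5 * 5 = 25, so Z/5Z x D_4 (order 40) has exactly 25 irreducible complex representations.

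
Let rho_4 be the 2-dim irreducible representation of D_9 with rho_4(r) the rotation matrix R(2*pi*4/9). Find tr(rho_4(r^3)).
chi_{rho_4}(r^3) = 2*cos(2*pi*4*3/9) = -1

Justification: rho_4(r^3) is rotation by angle 2*pi*4*3/9, whose trace is 2*cos(2*pi*4*3/9) = -1.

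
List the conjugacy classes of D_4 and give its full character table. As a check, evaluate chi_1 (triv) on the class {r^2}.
Conjugacy classes: {e} of size 1, {r^2} of size 1, {r^1, r^3} of size 2, {s, sr^2, ...} of size 2, {sr, sr^3, ...} of size 2.
Character table:
  irrep \ class              {e} (size 1)  {r^2} (size 1)  {r^1, r^3} (size 2)  {s, sr^2, ...} (size 2)  {sr, sr^3, ...} (size 2)
  chi_1 (triv)               1             1               1                    1                        1                       
  chi_2 (sign: r->1, s->-1)  1             1               1                    -1                       -1                      
  chi_3 (r->-1, s->1)        1             1               -1                   1                        -1                      
  chi_4 (r->-1, s->-1)       1             1               -1                   -1                       1                       
  chi_5 (2d, j=1)            2             -2              0                    0                        0                       

Spot check: chi_1 (triv) on {r^2} = 1.

Why: D_4 has order 2*4 = 8 with 5 conjugacy classes, hence 5 irreducibles. Sum of squared dims 1 + 1 + 1 + 1 + 4 = 8 = |G|. Linear characters come from the abelianisation; the 2-dimensional irreps have character r^k -> 2*cos(2*pi*j*k/4), reflections -> 0.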